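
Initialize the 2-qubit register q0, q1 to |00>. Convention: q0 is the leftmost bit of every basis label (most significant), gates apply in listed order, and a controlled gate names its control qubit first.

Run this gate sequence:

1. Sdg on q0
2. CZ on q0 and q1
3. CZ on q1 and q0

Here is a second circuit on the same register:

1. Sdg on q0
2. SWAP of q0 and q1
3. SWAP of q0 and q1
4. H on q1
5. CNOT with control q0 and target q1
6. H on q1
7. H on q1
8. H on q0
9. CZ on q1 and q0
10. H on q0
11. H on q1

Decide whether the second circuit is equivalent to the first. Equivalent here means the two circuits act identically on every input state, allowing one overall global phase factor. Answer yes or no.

No — the two circuits implement different unitaries, even allowing a global phase.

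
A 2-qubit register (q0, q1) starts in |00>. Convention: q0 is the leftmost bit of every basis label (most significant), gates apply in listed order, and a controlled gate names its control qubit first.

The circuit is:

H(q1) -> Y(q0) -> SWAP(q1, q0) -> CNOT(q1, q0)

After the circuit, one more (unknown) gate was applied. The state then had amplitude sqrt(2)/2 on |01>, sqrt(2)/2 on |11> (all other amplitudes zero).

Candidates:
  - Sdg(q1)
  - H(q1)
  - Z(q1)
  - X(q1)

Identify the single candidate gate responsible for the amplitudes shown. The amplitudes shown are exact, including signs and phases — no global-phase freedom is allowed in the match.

The unique candidate consistent with the amplitudes is Sdg(q1).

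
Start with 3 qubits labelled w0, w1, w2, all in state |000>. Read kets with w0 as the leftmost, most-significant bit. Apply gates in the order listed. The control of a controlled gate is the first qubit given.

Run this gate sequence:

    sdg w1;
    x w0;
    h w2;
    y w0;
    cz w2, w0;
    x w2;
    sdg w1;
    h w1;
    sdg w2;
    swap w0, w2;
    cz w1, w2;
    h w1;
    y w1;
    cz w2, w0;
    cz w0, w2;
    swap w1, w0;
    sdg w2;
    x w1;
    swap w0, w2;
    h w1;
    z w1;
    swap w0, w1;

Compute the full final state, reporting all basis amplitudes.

After the circuit, the state carries amplitude 1/2 - I/2 on |001>, 1/2 + I/2 on |101>, and 0 on every other basis state.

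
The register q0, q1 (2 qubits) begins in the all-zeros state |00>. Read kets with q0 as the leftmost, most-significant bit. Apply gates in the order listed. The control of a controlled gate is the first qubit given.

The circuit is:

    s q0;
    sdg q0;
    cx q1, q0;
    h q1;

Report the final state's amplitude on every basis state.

The final amplitudes are sqrt(2)/2 on |00>, sqrt(2)/2 on |01>, 0 on |10>, 0 on |11>. Key observation: the block from step 1 through step 2 cancels to the identity and can be dropped.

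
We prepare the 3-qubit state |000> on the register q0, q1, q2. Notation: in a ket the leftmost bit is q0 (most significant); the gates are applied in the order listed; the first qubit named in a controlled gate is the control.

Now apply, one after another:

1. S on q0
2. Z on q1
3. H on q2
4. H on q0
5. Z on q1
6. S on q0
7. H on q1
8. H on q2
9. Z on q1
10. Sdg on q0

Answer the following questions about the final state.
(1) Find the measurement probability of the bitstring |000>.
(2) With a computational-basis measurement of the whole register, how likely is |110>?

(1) A full measurement returns |000> with probability 1/4.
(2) The probability of measuring |110> is 1/4.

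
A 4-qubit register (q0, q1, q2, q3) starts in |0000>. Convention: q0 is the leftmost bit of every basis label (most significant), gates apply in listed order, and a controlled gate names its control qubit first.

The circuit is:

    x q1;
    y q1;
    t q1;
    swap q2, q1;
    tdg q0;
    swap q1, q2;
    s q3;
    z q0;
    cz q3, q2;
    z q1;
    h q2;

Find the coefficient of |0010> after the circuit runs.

The amplitude on |0010> is -sqrt(2)*I/2.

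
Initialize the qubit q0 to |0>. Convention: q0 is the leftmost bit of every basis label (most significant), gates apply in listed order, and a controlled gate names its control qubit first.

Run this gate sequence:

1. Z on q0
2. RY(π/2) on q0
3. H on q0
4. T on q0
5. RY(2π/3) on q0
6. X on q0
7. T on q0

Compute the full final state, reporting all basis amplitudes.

The final amplitudes are sqrt(3)/2 on |0>, exp(I*pi/4)/2 on |1>.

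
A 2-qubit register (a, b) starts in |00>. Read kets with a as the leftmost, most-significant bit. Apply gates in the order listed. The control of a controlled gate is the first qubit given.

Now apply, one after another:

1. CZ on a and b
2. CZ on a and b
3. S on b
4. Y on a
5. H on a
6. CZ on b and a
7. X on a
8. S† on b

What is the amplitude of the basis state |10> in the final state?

The final state's coefficient on |10> equals sqrt(2)*I/2. Key observation: steps 1-2 multiply out to the identity, so the circuit reduces to the remaining gates.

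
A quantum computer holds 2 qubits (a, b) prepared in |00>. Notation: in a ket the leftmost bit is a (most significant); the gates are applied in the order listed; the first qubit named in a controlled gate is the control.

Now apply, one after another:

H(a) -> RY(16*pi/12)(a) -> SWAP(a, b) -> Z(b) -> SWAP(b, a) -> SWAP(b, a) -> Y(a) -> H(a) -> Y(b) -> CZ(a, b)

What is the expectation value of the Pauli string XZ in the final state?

In the final state, XZ has expectation -1. Key observation: the block from step 5 through step 6 cancels to the identity and can be dropped.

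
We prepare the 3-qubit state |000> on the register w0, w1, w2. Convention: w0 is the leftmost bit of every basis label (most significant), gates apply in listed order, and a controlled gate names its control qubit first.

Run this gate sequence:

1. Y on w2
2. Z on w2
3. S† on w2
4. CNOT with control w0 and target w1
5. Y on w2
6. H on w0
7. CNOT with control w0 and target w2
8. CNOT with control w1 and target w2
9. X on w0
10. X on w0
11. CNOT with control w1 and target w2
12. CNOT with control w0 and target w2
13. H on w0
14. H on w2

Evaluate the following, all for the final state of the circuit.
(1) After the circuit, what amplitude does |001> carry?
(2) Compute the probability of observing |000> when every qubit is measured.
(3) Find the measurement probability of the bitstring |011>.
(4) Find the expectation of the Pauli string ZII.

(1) The amplitude on |001> is sqrt(2)*I/2. Key observation: the block from step 6 through step 13 cancels to the identity and can be dropped.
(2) A full measurement returns |000> with probability 1/2.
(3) Outcome |011> occurs with probability 0.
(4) The expectation value of ZII is 1.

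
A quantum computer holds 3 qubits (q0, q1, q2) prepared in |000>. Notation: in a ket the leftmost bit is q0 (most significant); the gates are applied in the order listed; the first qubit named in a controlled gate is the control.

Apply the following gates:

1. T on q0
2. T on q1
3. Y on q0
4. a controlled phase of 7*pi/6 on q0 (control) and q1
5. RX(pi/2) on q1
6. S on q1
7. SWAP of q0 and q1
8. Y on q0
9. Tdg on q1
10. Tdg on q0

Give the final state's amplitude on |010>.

|010> carries amplitude -sqrt(2)*exp(3*I*pi/4)/2 in the final state.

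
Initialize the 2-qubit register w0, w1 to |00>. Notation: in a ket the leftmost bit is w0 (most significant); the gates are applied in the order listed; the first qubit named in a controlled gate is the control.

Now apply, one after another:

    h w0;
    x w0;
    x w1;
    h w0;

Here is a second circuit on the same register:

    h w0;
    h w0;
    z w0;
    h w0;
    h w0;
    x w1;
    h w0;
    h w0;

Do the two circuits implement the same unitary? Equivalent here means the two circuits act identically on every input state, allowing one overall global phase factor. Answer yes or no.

Yes — the two circuits implement the same unitary up to a global phase.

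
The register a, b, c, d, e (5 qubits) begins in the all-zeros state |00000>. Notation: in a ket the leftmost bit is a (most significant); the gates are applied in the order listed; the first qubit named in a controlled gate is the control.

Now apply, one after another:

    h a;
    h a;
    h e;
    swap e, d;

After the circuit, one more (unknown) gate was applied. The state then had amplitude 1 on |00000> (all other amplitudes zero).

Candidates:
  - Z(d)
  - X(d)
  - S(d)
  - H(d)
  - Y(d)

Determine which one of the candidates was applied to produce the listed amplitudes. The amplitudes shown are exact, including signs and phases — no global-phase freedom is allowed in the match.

It was H(d) that produced the state shown. Key observation: the block from step 1 through step 2 cancels to the identity and can be dropped.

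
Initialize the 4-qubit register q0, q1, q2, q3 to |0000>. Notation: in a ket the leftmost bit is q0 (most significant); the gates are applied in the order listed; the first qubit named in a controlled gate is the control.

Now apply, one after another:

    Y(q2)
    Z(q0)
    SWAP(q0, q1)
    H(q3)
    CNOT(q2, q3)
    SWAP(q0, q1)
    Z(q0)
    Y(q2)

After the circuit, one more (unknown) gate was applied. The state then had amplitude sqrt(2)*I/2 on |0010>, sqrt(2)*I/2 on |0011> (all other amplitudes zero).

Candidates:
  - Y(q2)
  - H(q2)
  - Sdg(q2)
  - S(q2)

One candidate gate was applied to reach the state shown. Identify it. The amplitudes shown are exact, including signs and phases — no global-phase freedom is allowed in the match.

The applied gate was Y(q2).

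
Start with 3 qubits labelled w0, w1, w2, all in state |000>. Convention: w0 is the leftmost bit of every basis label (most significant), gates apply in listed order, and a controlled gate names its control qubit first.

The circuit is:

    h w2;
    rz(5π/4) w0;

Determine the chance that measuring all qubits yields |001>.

Outcome |001> occurs with probability 1/2.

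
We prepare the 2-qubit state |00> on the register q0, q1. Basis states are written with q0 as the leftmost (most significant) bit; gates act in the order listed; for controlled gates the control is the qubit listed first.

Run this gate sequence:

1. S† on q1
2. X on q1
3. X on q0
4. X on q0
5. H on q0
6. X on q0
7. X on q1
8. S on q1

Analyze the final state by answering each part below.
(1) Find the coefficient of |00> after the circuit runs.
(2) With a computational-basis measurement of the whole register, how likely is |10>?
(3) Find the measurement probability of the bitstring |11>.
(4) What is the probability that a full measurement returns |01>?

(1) The final state's coefficient on |00> equals sqrt(2)/2.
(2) The probability of measuring |10> is 1/2.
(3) A full measurement returns |11> with probability 0.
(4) The probability of measuring |01> is 0.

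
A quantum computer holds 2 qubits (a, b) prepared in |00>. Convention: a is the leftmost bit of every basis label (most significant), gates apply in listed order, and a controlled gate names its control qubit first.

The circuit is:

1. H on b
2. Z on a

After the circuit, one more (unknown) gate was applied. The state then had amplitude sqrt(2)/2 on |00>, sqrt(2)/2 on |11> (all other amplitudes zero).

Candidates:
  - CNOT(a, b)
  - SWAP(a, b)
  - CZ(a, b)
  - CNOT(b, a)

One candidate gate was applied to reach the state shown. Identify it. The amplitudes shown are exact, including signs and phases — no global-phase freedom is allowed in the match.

The applied gate was CNOT(b, a).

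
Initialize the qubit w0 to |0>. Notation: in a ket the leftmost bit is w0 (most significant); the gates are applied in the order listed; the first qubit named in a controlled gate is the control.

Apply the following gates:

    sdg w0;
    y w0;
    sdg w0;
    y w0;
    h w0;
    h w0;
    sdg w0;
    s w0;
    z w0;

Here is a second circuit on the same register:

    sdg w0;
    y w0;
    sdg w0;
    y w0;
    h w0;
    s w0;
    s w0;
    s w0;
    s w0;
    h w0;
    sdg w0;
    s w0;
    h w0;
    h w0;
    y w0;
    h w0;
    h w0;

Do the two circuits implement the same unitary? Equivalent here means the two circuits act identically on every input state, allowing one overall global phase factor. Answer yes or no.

No: there is an input state on which the two circuits produce genuinely different outputs (not merely differing by a phase).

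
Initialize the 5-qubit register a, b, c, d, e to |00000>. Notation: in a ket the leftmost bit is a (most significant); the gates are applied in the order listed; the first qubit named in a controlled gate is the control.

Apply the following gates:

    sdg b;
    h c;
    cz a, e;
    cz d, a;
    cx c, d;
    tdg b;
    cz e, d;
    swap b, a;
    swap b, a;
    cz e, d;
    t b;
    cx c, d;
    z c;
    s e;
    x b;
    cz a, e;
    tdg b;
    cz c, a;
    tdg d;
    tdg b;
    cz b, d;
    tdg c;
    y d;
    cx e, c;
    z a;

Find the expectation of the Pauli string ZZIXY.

In the final state, ZZIXY has expectation 0. Key observation: steps 5-12 multiply out to the identity, so the circuit reduces to the remaining gates.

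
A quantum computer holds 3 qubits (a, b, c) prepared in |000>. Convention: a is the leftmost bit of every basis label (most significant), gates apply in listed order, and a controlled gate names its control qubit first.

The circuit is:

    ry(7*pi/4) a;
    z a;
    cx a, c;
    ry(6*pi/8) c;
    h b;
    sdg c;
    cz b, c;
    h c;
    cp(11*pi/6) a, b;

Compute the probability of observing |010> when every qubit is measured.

A full measurement returns |010> with probability sqrt(2)/16 + 1/8.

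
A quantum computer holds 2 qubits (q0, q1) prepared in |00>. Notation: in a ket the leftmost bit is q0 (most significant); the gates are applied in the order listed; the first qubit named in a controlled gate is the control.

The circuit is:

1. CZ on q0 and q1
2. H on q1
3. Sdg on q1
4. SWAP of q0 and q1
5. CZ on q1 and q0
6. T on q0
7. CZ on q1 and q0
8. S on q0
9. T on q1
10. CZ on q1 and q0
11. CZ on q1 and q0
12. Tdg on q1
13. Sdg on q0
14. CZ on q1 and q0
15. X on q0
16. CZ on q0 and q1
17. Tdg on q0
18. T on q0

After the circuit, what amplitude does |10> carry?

The final state's coefficient on |10> equals sqrt(2)/2.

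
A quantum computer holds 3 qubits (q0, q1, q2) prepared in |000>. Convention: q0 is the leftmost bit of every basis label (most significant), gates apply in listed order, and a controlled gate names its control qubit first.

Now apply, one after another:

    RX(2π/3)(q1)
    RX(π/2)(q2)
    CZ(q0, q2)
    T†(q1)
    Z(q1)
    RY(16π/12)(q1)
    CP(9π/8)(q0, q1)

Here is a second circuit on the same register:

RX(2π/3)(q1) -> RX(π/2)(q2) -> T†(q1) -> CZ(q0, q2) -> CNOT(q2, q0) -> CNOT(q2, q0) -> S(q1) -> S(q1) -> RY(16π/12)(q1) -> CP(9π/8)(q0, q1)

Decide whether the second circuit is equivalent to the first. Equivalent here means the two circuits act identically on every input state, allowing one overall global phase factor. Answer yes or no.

Yes — the two circuits implement the same unitary up to a global phase.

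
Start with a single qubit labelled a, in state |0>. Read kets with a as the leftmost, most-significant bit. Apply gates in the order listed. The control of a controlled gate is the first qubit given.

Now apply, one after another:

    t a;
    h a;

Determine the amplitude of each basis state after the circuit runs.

The resulting statevector has amplitude sqrt(2)/2 on |0>, sqrt(2)/2 on |1>.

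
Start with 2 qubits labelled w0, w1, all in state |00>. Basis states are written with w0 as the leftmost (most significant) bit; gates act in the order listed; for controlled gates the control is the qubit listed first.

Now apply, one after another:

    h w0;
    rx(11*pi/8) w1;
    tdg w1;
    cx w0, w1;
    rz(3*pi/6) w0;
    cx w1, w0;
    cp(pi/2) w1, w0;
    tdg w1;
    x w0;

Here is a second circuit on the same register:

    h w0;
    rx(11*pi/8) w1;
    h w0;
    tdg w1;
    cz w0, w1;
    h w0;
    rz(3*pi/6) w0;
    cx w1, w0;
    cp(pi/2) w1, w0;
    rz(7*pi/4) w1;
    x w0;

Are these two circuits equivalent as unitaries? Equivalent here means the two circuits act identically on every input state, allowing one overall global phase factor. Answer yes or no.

No: there is an input state on which the two circuits produce genuinely different outputs (not merely differing by a phase).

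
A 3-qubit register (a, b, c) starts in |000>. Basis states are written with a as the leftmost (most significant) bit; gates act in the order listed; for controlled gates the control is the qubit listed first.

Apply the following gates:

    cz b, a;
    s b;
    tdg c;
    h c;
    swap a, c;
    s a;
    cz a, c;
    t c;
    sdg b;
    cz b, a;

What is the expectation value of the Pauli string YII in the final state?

The expectation value of YII is 1.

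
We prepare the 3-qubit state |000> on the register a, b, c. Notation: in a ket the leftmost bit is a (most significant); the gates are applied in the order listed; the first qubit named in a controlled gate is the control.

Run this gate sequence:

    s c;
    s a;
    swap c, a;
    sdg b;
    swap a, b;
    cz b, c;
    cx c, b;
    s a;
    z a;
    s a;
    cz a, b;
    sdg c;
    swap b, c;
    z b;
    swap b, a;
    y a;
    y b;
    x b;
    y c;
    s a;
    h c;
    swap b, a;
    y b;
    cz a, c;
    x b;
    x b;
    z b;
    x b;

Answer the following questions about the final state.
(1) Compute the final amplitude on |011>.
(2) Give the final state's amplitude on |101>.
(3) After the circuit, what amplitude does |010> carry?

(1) |011> carries amplitude sqrt(2)*I/2 in the final state. Key observation: steps 25-26 multiply out to the identity, so the circuit reduces to the remaining gates.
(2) The amplitude on |101> is 0.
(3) The final state's coefficient on |010> equals -sqrt(2)*I/2.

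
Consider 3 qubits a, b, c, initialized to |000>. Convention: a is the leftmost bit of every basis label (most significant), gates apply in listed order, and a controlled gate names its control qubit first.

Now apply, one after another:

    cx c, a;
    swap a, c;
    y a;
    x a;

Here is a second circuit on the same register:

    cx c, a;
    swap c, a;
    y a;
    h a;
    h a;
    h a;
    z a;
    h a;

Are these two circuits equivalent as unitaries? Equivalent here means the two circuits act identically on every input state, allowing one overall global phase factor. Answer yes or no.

Yes, they are equivalent — the unitaries differ by at most a global phase.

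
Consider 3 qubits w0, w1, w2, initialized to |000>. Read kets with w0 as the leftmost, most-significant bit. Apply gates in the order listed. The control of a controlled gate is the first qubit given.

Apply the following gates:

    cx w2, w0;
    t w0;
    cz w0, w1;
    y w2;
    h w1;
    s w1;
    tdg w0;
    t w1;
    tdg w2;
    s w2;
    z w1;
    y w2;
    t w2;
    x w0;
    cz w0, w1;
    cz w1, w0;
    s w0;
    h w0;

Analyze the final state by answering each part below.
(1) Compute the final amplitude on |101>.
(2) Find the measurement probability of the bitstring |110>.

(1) |101> carries amplitude 0 in the final state.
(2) A full measurement returns |110> with probability 1/4.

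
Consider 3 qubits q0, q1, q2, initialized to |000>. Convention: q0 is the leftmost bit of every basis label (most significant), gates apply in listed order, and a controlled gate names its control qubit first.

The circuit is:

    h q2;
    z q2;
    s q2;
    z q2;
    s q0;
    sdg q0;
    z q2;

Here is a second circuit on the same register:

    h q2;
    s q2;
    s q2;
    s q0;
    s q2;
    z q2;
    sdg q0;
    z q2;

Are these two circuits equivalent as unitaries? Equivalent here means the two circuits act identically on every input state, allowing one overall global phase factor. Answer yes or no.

Yes: on every input state the two circuits agree up to one overall phase factor.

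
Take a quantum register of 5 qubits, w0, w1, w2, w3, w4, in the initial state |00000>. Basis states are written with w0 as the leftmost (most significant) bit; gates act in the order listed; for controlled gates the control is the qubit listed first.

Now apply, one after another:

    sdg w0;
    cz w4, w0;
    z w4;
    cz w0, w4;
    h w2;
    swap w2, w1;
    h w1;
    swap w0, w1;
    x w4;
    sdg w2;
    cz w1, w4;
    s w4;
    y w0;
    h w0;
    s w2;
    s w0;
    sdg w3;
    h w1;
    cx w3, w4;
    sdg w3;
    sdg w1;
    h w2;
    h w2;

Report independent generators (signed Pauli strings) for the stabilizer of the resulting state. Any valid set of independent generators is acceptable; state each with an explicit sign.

The final state is stabilized by the group generated by -YIIII, -IYIII, +IIZII, +IIIZI, -IIIIZ; other independent generating sets are equally valid.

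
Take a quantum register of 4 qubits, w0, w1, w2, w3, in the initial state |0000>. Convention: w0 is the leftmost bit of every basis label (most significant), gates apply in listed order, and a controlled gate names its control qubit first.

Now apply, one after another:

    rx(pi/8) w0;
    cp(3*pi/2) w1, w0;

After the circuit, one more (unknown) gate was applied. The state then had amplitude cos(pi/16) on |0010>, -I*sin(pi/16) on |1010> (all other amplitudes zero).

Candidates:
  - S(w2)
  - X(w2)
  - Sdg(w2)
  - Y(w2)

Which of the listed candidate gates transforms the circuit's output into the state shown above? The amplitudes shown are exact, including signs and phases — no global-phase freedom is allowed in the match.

The applied gate was X(w2).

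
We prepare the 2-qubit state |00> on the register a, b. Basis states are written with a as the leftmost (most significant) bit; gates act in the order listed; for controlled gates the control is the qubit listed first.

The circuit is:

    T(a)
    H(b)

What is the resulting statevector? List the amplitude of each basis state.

After the circuit, the state carries amplitude sqrt(2)/2 on |00>, sqrt(2)/2 on |01>, 0 on |10>, 0 on |11>.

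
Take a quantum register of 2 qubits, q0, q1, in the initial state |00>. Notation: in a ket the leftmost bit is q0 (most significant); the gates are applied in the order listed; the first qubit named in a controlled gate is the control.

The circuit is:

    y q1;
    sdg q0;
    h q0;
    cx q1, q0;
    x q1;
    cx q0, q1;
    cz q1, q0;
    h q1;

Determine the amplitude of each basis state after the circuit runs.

The final amplitudes are I/2 on |00>, I/2 on |01>, -I/2 on |10>, I/2 on |11>.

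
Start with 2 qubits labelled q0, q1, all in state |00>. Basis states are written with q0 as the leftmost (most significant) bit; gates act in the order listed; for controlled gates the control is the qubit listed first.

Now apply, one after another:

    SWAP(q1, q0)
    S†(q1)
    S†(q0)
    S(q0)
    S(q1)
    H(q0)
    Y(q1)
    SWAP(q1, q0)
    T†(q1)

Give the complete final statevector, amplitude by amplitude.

The resulting statevector has amplitude 0 on |00>, 0 on |01>, sqrt(2)*I/2 on |10>, sqrt(2)*exp(I*pi/4)/2 on |11>. Key observation: gates 2-5 undo each other exactly, leaving only the rest of the circuit to track.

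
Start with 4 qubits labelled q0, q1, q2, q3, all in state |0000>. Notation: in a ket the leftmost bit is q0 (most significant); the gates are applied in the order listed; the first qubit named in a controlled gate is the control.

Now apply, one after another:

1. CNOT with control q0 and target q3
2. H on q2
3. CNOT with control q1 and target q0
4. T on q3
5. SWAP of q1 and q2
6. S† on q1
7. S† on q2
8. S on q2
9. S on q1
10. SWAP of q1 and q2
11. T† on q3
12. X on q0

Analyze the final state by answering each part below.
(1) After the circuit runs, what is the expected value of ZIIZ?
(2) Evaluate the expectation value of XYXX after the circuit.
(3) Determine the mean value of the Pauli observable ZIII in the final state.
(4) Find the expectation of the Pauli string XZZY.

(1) The expectation value of ZIIZ is -1. Key observation: gates 4-11 undo each other exactly, leaving only the rest of the circuit to track.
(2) The expectation value of XYXX is 0.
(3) The observable ZIII averages to -1.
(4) The expectation value of XZZY is 0.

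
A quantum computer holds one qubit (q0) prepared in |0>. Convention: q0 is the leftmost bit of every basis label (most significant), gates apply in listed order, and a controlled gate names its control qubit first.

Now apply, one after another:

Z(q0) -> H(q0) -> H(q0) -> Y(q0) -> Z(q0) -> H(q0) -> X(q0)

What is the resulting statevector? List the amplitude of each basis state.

The final amplitudes are sqrt(2)*I/2 on |0>, -sqrt(2)*I/2 on |1>.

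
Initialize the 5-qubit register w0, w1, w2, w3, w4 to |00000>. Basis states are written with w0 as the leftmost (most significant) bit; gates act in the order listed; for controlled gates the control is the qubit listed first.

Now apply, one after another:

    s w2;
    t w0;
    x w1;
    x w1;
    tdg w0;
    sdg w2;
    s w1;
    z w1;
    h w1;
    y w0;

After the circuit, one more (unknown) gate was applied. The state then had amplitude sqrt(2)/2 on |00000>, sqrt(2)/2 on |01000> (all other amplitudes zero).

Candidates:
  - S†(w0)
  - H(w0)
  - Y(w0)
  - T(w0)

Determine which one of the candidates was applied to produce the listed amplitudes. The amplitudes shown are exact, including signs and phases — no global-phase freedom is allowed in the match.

It was Y(w0) that produced the state shown. Key observation: gates 1-6 undo each other exactly, leaving only the rest of the circuit to track.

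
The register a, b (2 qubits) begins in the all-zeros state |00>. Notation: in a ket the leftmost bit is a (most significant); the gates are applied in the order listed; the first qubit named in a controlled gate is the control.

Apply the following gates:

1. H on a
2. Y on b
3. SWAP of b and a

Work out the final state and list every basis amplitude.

The resulting statevector has amplitude 0 on |00>, 0 on |01>, sqrt(2)*I/2 on |10>, sqrt(2)*I/2 on |11>.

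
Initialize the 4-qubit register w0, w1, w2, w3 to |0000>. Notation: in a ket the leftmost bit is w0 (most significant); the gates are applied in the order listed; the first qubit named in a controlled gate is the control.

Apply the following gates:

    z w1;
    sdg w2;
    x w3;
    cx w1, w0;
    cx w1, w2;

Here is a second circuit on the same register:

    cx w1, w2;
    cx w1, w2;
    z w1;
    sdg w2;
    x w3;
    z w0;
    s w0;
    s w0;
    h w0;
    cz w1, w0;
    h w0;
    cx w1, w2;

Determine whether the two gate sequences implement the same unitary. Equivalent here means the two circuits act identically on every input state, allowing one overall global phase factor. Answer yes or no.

Yes, they are equivalent — the unitaries differ by at most a global phase.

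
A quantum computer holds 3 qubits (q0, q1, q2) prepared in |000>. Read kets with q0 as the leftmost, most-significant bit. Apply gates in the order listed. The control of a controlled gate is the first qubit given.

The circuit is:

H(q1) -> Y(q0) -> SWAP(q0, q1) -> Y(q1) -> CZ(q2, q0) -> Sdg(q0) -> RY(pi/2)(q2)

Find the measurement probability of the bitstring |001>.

Outcome |001> occurs with probability 1/4.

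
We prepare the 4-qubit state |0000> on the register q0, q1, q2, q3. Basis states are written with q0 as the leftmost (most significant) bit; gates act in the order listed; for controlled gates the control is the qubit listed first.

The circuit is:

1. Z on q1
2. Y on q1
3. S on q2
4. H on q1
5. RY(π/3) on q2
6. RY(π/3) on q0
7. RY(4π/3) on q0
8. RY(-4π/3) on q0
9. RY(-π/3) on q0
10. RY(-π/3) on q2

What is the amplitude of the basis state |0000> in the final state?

The final state's coefficient on |0000> equals sqrt(2)*I/2.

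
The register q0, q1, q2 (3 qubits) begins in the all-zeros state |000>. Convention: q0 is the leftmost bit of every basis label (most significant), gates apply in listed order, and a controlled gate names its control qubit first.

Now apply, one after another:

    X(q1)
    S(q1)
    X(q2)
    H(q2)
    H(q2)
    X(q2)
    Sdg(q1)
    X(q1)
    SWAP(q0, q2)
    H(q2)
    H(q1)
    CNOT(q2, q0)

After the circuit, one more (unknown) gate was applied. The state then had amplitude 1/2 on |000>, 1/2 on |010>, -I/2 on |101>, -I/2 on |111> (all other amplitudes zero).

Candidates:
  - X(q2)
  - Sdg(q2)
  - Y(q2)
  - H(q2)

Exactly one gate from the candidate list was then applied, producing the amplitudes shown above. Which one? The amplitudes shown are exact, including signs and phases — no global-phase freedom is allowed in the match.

The applied gate was Sdg(q2). Key observation: steps 1-8 multiply out to the identity, so the circuit reduces to the remaining gates.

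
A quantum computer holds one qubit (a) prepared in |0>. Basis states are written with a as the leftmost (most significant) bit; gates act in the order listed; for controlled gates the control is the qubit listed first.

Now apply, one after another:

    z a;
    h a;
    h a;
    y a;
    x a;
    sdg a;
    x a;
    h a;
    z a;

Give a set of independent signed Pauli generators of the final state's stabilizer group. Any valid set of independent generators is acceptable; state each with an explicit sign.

The stabilizer group can be generated by +X, among other valid generating sets.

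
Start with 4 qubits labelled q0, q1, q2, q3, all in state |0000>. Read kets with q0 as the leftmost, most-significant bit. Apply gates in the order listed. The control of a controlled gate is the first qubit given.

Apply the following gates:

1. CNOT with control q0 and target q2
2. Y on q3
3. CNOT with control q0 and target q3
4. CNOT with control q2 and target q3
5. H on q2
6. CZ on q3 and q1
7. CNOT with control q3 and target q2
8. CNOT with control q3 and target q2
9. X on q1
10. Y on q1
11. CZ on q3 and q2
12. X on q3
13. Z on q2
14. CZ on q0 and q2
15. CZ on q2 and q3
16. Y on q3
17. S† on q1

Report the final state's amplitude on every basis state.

The resulting statevector has amplitude sqrt(2)*I/2 on |0001>, sqrt(2)*I/2 on |0011>, and 0 on every other basis state. Key observation: the block from step 7 through step 8 cancels to the identity and can be dropped.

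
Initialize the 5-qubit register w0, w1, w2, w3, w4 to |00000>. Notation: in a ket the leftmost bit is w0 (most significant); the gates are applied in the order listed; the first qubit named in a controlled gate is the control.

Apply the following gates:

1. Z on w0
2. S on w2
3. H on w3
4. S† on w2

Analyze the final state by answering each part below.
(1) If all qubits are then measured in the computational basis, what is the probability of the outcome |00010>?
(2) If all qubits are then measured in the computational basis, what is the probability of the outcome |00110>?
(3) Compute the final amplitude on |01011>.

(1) Outcome |00010> occurs with probability 1/2.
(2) Outcome |00110> occurs with probability 0.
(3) |01011> carries amplitude 0 in the final state.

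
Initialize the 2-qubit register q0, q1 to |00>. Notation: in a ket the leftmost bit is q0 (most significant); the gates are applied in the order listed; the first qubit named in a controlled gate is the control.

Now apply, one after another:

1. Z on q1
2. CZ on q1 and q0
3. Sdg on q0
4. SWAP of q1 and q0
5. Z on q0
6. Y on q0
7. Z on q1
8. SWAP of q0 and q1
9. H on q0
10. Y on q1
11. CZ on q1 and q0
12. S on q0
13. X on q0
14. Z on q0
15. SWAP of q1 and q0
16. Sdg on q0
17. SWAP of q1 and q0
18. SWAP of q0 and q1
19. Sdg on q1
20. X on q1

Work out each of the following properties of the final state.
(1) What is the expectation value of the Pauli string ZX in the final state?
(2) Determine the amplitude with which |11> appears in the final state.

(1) In the final state, ZX has expectation 1.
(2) |11> carries amplitude 0 in the final state.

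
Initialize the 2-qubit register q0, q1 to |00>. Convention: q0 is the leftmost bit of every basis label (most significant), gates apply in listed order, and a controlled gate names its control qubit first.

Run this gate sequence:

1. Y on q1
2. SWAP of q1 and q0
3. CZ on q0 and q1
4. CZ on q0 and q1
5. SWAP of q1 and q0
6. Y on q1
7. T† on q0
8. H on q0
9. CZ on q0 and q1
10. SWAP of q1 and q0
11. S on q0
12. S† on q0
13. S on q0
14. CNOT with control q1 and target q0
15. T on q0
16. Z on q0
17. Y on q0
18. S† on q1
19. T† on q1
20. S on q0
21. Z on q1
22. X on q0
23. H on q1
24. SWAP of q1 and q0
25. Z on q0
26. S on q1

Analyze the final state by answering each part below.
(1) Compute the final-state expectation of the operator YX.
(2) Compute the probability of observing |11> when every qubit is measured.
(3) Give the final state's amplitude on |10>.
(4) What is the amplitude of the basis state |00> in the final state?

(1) The observable YX averages to 1.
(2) A full measurement returns |11> with probability 1/4.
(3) The final state's coefficient on |10> equals 1/2.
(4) |00> carries amplitude -1/2 in the final state.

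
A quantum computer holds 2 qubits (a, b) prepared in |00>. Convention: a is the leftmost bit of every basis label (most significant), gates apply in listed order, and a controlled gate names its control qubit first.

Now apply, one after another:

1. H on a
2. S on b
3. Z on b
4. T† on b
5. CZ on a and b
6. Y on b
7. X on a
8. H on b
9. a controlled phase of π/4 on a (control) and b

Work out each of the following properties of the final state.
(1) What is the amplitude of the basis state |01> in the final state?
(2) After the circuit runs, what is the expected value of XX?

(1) The amplitude on |01> is -I/2.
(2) The expectation value of XX is -1/2 - sqrt(2)/4.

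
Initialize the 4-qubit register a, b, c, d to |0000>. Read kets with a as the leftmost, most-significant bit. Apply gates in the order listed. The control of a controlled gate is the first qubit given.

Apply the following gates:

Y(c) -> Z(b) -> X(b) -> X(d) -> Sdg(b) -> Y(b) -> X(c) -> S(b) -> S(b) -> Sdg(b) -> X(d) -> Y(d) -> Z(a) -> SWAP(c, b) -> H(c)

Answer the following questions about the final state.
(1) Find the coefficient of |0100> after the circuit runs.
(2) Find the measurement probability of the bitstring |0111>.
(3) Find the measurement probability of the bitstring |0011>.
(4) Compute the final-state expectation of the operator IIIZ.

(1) |0100> carries amplitude 0 in the final state. Key observation: steps 9-10 multiply out to the identity, so the circuit reduces to the remaining gates.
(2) Outcome |0111> occurs with probability 0.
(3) A full measurement returns |0011> with probability 1/2.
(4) The observable IIIZ averages to -1.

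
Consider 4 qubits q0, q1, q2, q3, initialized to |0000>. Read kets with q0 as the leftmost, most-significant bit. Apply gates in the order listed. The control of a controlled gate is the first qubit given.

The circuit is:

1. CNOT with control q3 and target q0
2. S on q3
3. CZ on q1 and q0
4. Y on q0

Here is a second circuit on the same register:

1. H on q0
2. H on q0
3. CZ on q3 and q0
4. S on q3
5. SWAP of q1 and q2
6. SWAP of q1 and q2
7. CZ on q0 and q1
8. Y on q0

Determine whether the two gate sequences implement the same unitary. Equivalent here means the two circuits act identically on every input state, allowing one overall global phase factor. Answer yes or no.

No — the two circuits implement different unitaries, even allowing a global phase.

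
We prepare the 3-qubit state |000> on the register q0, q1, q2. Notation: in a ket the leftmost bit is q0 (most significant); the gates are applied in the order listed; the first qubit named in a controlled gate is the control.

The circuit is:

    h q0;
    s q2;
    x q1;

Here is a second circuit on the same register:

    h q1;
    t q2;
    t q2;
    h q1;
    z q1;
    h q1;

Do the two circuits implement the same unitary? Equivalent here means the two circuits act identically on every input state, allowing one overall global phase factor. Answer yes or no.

No, they are not equivalent — no single phase factor reconciles the two unitaries.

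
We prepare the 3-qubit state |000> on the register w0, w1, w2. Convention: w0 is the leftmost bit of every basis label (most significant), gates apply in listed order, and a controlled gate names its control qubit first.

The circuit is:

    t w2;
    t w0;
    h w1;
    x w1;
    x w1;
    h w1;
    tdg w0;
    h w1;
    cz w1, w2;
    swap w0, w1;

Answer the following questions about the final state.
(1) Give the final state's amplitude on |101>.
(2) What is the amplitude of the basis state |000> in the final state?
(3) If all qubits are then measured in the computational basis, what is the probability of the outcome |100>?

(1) The amplitude on |101> is 0. Key observation: the block from step 2 through step 7 cancels to the identity and can be dropped.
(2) The amplitude on |000> is sqrt(2)/2.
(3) Outcome |100> occurs with probability 1/2.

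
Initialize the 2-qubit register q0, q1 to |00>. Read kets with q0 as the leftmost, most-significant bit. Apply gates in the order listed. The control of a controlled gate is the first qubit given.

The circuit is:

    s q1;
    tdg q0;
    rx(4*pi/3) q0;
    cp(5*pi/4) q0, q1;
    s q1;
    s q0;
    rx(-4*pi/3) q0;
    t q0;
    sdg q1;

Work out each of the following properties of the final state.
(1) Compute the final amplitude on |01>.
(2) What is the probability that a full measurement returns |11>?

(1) |01> carries amplitude 0 in the final state.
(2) A full measurement returns |11> with probability 0.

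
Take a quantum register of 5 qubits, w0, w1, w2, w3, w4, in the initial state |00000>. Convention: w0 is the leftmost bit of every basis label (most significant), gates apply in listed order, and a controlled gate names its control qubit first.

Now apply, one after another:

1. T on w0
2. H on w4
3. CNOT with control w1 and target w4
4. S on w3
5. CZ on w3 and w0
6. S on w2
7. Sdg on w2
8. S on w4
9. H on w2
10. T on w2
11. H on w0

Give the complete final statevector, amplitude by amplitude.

The resulting statevector has amplitude sqrt(2)/4 on |00000>, sqrt(2)*I/4 on |00001>, sqrt(2)*exp(I*pi/4)/4 on |00100>, sqrt(2)*exp(3*I*pi/4)/4 on |00101>, sqrt(2)/4 on |10000>, sqrt(2)*I/4 on |10001>, sqrt(2)*exp(I*pi/4)/4 on |10100>, sqrt(2)*exp(3*I*pi/4)/4 on |10101>, and 0 on every other basis state.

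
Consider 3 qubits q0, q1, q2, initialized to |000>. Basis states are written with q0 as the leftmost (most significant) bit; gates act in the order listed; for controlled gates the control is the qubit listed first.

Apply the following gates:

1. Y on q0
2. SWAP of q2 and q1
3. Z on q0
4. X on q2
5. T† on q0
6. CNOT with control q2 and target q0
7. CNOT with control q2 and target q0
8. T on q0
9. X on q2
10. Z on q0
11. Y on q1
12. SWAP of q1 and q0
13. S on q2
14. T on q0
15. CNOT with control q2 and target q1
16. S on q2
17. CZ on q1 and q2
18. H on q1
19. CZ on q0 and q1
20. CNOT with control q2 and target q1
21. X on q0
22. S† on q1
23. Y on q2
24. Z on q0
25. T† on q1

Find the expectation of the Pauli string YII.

The observable YII averages to 0.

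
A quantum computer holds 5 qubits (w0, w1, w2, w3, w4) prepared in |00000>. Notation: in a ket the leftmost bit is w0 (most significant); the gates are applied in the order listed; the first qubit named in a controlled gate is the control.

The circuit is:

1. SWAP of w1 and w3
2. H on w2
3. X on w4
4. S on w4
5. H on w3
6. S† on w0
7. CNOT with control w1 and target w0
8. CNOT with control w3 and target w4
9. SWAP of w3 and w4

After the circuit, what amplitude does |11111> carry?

The amplitude on |11111> is 0.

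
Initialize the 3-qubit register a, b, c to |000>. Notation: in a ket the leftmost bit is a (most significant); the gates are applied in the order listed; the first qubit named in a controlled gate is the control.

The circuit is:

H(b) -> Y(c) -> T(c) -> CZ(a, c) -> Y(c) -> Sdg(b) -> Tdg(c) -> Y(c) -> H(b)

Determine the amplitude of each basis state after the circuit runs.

After the circuit, the state carries amplitude (1 + I)*exp(I*pi/4)/2 on |001>, -sqrt(2)/2 on |011>, and 0 on every other basis state.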